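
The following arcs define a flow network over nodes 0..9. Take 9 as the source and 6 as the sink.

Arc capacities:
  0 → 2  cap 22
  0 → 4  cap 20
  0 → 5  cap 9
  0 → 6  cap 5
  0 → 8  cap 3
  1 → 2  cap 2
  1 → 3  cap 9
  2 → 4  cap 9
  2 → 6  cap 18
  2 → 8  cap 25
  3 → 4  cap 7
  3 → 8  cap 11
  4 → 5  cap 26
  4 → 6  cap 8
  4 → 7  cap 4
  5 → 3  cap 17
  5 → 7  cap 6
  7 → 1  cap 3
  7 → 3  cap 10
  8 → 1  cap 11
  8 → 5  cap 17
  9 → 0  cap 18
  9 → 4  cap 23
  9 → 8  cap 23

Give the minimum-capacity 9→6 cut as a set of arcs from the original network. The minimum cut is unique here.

Min-cut arcs: {(1,2), (4,6), (9,0)} (total capacity 28)

augment #1: 9→0→6 push 5
augment #2: 9→4→6 push 8
augment #3: 9→0→2→6 push 13
augment #4: 9→8→1→2→6 push 2
max flow = 28; residual-reachable set from 9 gives S-side
cut edges (S→T): {(1,2), (4,6), (9,0)} total cap 28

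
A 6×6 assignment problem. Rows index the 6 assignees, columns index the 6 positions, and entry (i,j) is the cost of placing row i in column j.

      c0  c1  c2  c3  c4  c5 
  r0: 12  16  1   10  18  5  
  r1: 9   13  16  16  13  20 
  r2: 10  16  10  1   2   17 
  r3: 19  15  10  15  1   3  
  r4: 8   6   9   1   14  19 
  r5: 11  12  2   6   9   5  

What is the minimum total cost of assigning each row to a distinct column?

optimal assignment: row0→col2 (cost 1), row1→col0 (cost 9), row2→col3 (cost 1), row3→col4 (cost 1), row4→col1 (cost 6), row5→col5 (cost 5)
total = 1 + 9 + 1 + 1 + 6 + 5 = 23

Minimum assignment cost: 23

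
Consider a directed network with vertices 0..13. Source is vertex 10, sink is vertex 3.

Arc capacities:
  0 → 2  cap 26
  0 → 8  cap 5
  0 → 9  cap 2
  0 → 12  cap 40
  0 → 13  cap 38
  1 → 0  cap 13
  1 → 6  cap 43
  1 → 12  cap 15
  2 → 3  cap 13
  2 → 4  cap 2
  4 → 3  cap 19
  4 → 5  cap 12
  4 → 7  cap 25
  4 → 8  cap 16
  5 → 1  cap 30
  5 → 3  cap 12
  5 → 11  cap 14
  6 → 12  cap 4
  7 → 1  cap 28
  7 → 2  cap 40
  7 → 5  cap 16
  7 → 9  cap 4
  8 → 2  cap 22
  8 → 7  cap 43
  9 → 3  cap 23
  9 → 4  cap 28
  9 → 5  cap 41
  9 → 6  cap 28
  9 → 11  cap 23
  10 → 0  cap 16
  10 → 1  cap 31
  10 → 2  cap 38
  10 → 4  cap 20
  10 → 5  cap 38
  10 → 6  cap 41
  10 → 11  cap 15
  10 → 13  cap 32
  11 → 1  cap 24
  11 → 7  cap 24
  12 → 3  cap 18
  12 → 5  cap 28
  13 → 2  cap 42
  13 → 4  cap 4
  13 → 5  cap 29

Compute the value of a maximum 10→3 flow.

augment #1: 10→2→3 bottleneck 13, total now 13
augment #2: 10→4→3 bottleneck 19, total now 32
augment #3: 10→5→3 bottleneck 12, total now 44
augment #4: 10→0→9→3 bottleneck 2, total now 46
augment #5: 10→0→12→3 bottleneck 14, total now 60
augment #6: 10→1→12→3 bottleneck 4, total now 64
augment #7: 10→4→7→9→3 bottleneck 1, total now 65
augment #8: 10→11→7→9→3 bottleneck 3, total now 68

Maximum flow value: 68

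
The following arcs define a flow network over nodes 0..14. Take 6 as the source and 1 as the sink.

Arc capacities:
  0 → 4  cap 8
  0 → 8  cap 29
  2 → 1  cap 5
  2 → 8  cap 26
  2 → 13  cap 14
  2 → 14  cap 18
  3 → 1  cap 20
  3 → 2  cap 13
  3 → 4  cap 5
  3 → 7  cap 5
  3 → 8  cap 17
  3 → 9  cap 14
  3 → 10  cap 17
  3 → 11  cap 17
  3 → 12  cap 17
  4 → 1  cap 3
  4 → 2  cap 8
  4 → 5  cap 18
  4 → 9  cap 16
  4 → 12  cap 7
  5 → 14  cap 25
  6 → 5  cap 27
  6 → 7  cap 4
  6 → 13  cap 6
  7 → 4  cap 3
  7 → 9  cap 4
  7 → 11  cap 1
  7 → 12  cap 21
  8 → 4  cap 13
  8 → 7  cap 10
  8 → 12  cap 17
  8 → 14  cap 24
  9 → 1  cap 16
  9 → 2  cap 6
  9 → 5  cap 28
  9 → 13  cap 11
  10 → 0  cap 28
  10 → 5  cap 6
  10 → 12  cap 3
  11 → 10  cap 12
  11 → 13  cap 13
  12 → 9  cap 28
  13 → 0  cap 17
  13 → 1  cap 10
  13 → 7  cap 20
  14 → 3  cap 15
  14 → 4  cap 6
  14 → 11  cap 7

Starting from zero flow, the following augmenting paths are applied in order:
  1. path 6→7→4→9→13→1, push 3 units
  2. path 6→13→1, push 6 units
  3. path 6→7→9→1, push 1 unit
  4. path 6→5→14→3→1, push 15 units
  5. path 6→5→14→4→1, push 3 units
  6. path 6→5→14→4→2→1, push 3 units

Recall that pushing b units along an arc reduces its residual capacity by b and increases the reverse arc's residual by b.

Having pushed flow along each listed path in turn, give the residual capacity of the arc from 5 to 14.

Residual capacity of (5,14): 4

after path 1 (6→7→4→9→13→1, push 3): res(5,14)=25
after path 2 (6→13→1, push 6): res(5,14)=25
after path 3 (6→7→9→1, push 1): res(5,14)=25
after path 4 (6→5→14→3→1, push 15): res(5,14)=10
after path 5 (6→5→14→4→1, push 3): res(5,14)=7
after path 6 (6→5→14→4→2→1, push 3): res(5,14)=4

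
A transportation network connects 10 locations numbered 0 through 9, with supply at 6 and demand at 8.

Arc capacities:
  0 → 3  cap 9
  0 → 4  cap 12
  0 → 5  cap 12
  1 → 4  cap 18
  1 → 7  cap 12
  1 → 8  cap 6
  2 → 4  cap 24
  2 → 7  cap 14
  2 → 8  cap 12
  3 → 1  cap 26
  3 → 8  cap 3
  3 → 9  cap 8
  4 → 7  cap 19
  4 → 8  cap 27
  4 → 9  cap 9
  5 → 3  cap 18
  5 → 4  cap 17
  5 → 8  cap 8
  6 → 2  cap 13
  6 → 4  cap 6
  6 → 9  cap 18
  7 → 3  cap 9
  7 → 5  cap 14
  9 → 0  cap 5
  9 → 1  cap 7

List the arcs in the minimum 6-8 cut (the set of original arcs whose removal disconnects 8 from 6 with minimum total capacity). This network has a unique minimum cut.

Min-cut arcs: {(6,2), (6,4), (9,0), (9,1)} (total capacity 31)

augment #1: 6→2→8 push 12
augment #2: 6→4→8 push 6
augment #3: 6→2→4→8 push 1
augment #4: 6→9→1→8 push 6
augment #5: 6→9→0→3→8 push 3
augment #6: 6→9→0→4→8 push 2
augment #7: 6→9→1→4→8 push 1
max flow = 31; residual-reachable set from 6 gives S-side
cut edges (S→T): {(6,2), (6,4), (9,0), (9,1)} total cap 31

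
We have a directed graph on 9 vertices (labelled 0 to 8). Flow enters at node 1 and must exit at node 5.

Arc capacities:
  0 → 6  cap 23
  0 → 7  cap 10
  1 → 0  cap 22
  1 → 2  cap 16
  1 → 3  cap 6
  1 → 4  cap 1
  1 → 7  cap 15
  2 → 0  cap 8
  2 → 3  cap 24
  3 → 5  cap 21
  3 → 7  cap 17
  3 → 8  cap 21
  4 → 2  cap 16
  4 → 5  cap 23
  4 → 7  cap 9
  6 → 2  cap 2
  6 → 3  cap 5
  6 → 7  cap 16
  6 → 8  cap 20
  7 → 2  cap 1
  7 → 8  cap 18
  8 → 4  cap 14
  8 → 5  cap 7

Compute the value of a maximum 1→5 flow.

Maximum flow value: 43

augment #1: 1→3→5 bottleneck 6, total now 6
augment #2: 1→4→5 bottleneck 1, total now 7
augment #3: 1→2→3→5 bottleneck 15, total now 22
augment #4: 1→7→8→5 bottleneck 7, total now 29
augment #5: 1→7→8→4→5 bottleneck 8, total now 37
augment #6: 1→0→6→8→4→5 bottleneck 6, total now 43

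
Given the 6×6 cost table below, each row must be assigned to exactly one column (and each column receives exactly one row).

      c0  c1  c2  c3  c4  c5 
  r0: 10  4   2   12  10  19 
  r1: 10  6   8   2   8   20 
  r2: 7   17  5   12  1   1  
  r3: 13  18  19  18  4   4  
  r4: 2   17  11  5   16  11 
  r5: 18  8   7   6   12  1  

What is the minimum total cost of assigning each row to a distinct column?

optimal assignment: row0→col1 (cost 4), row1→col3 (cost 2), row2→col2 (cost 5), row3→col4 (cost 4), row4→col0 (cost 2), row5→col5 (cost 1)
total = 4 + 2 + 5 + 4 + 2 + 1 = 18

Minimum assignment cost: 18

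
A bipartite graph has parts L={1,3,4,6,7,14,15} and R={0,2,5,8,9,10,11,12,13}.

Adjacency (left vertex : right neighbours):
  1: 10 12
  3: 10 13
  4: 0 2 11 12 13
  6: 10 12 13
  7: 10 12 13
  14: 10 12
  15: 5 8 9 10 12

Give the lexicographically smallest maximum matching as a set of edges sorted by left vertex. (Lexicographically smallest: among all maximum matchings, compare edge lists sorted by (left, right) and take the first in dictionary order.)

Lex-smallest maximum matching: {(1,10), (3,13), (4,0), (6,12), (15,5)}

|M| = 5 (so the lex-smallest maximum matching has 5 edges)
process left vertices in ascending order; for each, take the smallest-labelled available neighbour that still permits 5 edges overall, or leave it unmatched if none does
lex-smallest matching: {1-10, 3-13, 4-0, 6-12, 15-5}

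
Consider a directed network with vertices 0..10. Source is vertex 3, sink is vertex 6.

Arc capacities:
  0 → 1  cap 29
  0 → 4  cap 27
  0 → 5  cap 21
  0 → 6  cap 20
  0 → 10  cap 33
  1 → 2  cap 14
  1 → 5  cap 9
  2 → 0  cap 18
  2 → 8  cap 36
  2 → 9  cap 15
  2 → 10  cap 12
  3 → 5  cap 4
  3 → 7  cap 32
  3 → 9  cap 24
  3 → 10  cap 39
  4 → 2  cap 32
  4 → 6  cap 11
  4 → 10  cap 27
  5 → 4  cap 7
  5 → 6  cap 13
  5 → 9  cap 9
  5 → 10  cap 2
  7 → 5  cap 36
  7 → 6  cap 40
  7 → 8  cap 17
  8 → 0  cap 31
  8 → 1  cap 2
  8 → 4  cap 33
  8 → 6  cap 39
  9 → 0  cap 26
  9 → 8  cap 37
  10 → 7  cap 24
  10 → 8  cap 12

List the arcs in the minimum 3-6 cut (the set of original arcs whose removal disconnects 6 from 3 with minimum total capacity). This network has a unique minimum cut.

Min-cut arcs: {(3,5), (3,7), (3,9), (10,7), (10,8)} (total capacity 96)

augment #1: 3→5→6 push 4
augment #2: 3→7→6 push 32
augment #3: 3→9→0→6 push 20
augment #4: 3→9→8→6 push 4
augment #5: 3→10→7→6 push 8
augment #6: 3→10→8→6 push 12
augment #7: 3→10→7→5→6 push 9
augment #8: 3→10→7→8→6 push 7
max flow = 96; residual-reachable set from 3 gives S-side
cut edges (S→T): {(3,5), (3,7), (3,9), (10,7), (10,8)} total cap 96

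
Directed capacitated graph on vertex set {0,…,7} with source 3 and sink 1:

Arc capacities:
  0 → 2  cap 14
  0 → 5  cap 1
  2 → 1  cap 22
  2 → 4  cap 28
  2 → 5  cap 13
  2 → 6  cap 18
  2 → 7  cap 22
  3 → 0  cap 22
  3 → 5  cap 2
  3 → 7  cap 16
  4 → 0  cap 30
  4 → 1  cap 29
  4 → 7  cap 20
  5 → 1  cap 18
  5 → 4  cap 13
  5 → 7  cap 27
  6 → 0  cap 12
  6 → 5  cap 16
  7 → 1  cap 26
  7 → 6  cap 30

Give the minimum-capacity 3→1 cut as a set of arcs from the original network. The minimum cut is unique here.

Min-cut arcs: {(0,2), (0,5), (3,5), (3,7)} (total capacity 33)

augment #1: 3→5→1 push 2
augment #2: 3→7→1 push 16
augment #3: 3→0→2→1 push 14
augment #4: 3→0→5→1 push 1
max flow = 33; residual-reachable set from 3 gives S-side
cut edges (S→T): {(0,2), (0,5), (3,5), (3,7)} total cap 33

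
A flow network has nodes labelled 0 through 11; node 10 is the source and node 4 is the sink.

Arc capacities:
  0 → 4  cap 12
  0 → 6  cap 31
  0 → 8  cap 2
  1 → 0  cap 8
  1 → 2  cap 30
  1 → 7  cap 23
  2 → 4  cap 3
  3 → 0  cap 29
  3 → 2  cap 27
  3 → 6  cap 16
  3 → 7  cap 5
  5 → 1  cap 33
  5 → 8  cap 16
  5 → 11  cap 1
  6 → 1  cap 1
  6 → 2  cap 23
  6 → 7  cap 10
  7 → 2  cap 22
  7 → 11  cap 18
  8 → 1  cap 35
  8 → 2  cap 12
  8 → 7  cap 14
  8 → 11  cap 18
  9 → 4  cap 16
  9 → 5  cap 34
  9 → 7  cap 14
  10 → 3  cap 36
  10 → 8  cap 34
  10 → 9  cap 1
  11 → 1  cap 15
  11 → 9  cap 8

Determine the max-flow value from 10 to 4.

augment #1: 10→9→4 bottleneck 1, total now 1
augment #2: 10→3→0→4 bottleneck 12, total now 13
augment #3: 10→3→2→4 bottleneck 3, total now 16
augment #4: 10→8→11→9→4 bottleneck 8, total now 24

Maximum flow value: 24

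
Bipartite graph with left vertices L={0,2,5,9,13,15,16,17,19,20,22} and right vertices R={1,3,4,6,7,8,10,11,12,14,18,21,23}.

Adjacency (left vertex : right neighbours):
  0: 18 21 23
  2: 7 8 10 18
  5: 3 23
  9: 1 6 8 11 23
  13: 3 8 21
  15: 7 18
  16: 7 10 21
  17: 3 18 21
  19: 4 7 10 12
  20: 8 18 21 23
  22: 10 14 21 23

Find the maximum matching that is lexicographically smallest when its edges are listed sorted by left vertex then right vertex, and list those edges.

|M| = 10 (so the lex-smallest maximum matching has 10 edges)
process left vertices in ascending order; for each, take the smallest-labelled available neighbour that still permits 10 edges overall, or leave it unmatched if none does
lex-smallest matching: {0-18, 2-7, 5-3, 9-1, 13-8, 16-10, 17-21, 19-4, 20-23, 22-14}

Lex-smallest maximum matching: {(0,18), (2,7), (5,3), (9,1), (13,8), (16,10), (17,21), (19,4), (20,23), (22,14)}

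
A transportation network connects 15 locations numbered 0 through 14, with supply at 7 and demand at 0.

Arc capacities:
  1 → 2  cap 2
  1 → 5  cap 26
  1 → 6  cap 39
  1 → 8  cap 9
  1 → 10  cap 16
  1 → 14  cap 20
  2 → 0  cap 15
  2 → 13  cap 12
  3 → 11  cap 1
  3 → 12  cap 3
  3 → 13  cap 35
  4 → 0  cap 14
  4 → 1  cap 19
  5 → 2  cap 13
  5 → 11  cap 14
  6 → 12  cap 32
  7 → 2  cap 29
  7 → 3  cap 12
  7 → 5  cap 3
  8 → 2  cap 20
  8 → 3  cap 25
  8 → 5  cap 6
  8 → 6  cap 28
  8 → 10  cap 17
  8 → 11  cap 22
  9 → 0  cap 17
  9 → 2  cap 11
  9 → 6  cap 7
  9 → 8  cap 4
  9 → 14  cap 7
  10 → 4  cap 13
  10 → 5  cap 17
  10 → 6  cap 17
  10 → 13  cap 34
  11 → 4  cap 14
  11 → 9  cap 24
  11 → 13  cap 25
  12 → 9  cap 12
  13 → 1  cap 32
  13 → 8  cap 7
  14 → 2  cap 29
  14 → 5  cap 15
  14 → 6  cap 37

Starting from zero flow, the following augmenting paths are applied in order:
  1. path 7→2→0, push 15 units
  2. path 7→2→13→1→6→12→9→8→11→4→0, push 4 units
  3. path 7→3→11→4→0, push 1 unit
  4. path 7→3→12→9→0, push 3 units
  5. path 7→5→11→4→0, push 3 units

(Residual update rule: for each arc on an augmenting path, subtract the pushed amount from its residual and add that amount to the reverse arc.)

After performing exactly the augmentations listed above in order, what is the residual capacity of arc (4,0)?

after path 1 (7→2→0, push 15): res(4,0)=14
after path 2 (7→2→13→1→6→12→9→8→11→4→0, push 4): res(4,0)=10
after path 3 (7→3→11→4→0, push 1): res(4,0)=9
after path 4 (7→3→12→9→0, push 3): res(4,0)=9
after path 5 (7→5→11→4→0, push 3): res(4,0)=6

Residual capacity of (4,0): 6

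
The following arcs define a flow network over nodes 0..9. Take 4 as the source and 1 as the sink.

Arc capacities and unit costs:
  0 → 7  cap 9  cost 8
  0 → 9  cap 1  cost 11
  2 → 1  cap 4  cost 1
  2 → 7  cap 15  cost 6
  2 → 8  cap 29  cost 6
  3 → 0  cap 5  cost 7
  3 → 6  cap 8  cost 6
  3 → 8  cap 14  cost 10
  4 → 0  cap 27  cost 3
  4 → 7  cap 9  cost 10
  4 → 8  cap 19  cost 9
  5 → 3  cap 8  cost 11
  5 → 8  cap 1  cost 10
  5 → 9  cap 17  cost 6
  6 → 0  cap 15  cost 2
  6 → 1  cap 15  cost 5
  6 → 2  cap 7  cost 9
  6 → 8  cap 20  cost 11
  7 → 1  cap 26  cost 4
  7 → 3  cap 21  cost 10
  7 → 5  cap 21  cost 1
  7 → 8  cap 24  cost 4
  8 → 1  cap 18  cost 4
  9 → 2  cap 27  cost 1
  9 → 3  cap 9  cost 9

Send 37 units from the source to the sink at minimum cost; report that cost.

Minimum cost for 37 units: 511

shortest-cost path #1: 4→8→1 push 18 @ unit cost 13 (adds 234)
shortest-cost path #2: 4→7→1 push 9 @ unit cost 14 (adds 126)
shortest-cost path #3: 4→0→7→1 push 9 @ unit cost 15 (adds 135)
shortest-cost path #4: 4→0→9→2→1 push 1 @ unit cost 16 (adds 16)
total cost = 511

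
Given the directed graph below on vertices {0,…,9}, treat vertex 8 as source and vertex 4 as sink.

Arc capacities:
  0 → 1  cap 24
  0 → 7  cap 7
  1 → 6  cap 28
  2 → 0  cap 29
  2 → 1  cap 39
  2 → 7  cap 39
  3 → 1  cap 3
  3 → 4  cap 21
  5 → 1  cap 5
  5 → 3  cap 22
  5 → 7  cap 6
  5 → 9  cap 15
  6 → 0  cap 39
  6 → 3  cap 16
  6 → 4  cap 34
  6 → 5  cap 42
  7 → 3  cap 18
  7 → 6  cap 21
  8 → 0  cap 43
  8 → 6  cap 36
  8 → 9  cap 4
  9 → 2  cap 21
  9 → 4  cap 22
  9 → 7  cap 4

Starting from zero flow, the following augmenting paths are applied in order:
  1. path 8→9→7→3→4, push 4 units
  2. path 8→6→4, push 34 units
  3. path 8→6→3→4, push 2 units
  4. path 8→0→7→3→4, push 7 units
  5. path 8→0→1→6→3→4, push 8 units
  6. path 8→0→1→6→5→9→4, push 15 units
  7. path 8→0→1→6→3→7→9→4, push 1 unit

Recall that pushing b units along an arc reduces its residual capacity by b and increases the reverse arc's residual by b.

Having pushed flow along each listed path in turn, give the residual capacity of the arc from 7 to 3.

Residual capacity of (7,3): 8

after path 1 (8→9→7→3→4, push 4): res(7,3)=14
after path 2 (8→6→4, push 34): res(7,3)=14
after path 3 (8→6→3→4, push 2): res(7,3)=14
after path 4 (8→0→7→3→4, push 7): res(7,3)=7
after path 5 (8→0→1→6→3→4, push 8): res(7,3)=7
after path 6 (8→0→1→6→5→9→4, push 15): res(7,3)=7
after path 7 (8→0→1→6→3→7→9→4, push 1): res(7,3)=8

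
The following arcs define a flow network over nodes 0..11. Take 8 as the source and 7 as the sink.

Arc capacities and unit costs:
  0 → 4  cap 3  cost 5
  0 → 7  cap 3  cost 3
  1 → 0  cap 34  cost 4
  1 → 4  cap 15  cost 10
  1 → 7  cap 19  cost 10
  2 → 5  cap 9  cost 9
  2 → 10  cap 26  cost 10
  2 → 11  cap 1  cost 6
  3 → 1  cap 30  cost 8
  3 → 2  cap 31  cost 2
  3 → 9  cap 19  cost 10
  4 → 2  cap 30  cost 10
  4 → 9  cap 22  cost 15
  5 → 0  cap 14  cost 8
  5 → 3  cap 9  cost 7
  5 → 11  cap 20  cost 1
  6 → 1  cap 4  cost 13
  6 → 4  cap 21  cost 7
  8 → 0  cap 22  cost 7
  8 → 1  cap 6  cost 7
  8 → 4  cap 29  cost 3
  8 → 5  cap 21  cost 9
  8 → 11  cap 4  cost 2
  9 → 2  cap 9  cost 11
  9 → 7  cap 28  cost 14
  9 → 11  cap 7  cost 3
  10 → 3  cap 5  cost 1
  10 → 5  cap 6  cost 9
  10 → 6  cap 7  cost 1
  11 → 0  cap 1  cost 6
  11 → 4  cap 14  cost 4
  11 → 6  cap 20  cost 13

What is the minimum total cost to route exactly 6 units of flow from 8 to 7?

Minimum cost for 6 units: 81

shortest-cost path #1: 8→0→7 push 3 @ unit cost 10 (adds 30)
shortest-cost path #2: 8→1→7 push 3 @ unit cost 17 (adds 51)
total cost = 81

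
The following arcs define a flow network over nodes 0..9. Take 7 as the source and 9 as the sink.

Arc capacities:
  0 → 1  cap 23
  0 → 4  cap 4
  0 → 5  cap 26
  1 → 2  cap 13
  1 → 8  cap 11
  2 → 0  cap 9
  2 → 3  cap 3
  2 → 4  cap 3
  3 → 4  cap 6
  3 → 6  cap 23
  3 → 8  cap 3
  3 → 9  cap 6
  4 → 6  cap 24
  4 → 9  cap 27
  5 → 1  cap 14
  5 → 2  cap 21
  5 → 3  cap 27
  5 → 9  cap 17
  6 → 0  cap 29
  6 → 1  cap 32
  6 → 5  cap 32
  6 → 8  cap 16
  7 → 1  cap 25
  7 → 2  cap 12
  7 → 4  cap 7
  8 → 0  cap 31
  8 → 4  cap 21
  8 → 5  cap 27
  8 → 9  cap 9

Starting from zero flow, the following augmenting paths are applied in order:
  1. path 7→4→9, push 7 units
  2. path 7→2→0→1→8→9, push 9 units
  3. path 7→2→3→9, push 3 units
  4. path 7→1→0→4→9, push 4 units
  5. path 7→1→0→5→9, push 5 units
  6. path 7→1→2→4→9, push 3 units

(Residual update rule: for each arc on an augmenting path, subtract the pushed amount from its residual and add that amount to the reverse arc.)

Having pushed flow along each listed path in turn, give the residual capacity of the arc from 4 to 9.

after path 1 (7→4→9, push 7): res(4,9)=20
after path 2 (7→2→0→1→8→9, push 9): res(4,9)=20
after path 3 (7→2→3→9, push 3): res(4,9)=20
after path 4 (7→1→0→4→9, push 4): res(4,9)=16
after path 5 (7→1→0→5→9, push 5): res(4,9)=16
after path 6 (7→1→2→4→9, push 3): res(4,9)=13

Residual capacity of (4,9): 13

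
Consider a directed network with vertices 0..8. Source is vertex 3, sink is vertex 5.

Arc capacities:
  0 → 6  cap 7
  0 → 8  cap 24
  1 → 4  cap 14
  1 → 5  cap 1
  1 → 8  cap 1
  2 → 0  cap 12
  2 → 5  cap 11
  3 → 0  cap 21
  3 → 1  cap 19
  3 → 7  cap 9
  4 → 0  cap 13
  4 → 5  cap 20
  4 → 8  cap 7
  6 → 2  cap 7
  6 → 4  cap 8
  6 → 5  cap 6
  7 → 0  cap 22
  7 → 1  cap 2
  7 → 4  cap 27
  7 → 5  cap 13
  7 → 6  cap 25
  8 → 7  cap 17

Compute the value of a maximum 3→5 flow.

Maximum flow value: 46

augment #1: 3→1→5 bottleneck 1, total now 1
augment #2: 3→7→5 bottleneck 9, total now 10
augment #3: 3→0→6→5 bottleneck 6, total now 16
augment #4: 3→1→4→5 bottleneck 14, total now 30
augment #5: 3→0→6→2→5 bottleneck 1, total now 31
augment #6: 3→0→8→7→5 bottleneck 4, total now 35
augment #7: 3→0→8→7→4→5 bottleneck 6, total now 41
augment #8: 3→0→8→7→6→2→5 bottleneck 4, total now 45
augment #9: 3→1→8→7→6→2→5 bottleneck 1, total now 46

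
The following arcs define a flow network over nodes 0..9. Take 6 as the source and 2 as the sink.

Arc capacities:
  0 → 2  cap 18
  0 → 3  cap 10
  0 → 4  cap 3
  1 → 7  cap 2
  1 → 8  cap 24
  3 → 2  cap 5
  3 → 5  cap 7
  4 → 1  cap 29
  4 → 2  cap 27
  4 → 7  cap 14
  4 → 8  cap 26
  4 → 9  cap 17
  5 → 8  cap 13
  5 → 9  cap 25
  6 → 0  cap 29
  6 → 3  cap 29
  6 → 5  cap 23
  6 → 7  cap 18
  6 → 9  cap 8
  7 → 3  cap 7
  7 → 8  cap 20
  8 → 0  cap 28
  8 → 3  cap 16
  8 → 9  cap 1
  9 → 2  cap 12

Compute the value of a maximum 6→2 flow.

augment #1: 6→0→2 bottleneck 18, total now 18
augment #2: 6→3→2 bottleneck 5, total now 23
augment #3: 6→9→2 bottleneck 8, total now 31
augment #4: 6→0→4→2 bottleneck 3, total now 34
augment #5: 6→5→9→2 bottleneck 4, total now 38

Maximum flow value: 38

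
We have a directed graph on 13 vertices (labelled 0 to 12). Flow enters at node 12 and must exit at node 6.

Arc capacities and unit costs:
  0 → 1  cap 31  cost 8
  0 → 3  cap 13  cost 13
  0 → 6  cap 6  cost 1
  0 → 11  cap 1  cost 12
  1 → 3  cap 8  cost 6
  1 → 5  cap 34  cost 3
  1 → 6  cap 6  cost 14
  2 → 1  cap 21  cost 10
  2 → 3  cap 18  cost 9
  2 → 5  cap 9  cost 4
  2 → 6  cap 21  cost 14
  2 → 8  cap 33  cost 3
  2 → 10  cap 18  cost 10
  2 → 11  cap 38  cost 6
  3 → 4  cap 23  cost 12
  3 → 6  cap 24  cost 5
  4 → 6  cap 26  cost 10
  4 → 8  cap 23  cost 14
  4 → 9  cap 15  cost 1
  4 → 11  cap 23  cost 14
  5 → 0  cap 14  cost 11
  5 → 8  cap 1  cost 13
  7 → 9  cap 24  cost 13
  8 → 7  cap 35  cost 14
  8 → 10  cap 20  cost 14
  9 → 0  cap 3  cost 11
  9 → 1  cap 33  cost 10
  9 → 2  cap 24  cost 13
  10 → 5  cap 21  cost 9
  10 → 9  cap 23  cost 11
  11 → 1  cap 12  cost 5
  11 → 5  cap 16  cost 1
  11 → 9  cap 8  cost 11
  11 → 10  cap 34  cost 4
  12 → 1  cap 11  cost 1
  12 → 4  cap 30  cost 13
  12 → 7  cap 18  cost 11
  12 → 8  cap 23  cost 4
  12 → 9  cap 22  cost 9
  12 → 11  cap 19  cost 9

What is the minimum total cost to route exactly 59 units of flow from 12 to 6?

shortest-cost path #1: 12→1→3→6 push 8 @ unit cost 12 (adds 96)
shortest-cost path #2: 12→1→6 push 3 @ unit cost 15 (adds 45)
shortest-cost path #3: 12→9→0→6 push 3 @ unit cost 21 (adds 63)
shortest-cost path #4: 12→11→5→0→6 push 3 @ unit cost 22 (adds 66)
shortest-cost path #5: 12→4→6 push 26 @ unit cost 23 (adds 598)
shortest-cost path #6: 12→11→1→6 push 3 @ unit cost 28 (adds 84)
shortest-cost path #7: 12→9→2→6 push 13 @ unit cost 36 (adds 468)
total cost = 1420

Minimum cost for 59 units: 1420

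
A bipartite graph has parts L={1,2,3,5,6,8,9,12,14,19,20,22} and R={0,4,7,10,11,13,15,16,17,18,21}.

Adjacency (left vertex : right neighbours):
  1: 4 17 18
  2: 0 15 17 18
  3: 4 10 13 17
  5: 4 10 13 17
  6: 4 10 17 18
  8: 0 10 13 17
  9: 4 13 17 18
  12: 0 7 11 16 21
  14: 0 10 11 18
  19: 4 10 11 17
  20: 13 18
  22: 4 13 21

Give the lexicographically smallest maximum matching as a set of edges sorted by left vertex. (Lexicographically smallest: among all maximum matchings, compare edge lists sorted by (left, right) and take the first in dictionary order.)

|M| = 10 (so the lex-smallest maximum matching has 10 edges)
process left vertices in ascending order; for each, take the smallest-labelled available neighbour that still permits 10 edges overall, or leave it unmatched if none does
lex-smallest matching: {1-4, 2-15, 3-10, 5-13, 6-17, 8-0, 9-18, 12-7, 14-11, 22-21}

Lex-smallest maximum matching: {(1,4), (2,15), (3,10), (5,13), (6,17), (8,0), (9,18), (12,7), (14,11), (22,21)}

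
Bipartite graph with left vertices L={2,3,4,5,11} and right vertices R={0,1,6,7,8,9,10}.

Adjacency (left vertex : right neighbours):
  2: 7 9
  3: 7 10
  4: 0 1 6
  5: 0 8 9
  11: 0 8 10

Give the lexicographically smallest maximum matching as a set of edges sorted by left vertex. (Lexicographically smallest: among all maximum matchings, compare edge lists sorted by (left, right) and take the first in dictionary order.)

|M| = 5 (so the lex-smallest maximum matching has 5 edges)
process left vertices in ascending order; for each, take the smallest-labelled available neighbour that still permits 5 edges overall, or leave it unmatched if none does
lex-smallest matching: {2-7, 3-10, 4-0, 5-9, 11-8}

Lex-smallest maximum matching: {(2,7), (3,10), (4,0), (5,9), (11,8)}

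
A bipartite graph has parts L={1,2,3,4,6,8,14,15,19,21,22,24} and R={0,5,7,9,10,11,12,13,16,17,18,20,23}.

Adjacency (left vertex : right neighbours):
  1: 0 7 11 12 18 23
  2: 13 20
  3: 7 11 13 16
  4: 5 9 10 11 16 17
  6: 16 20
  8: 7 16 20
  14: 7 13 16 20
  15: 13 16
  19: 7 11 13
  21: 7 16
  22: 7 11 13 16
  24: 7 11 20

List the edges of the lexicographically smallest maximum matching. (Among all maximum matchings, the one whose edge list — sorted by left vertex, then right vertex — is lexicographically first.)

Lex-smallest maximum matching: {(1,0), (2,13), (3,7), (4,5), (6,16), (8,20), (19,11)}

|M| = 7 (so the lex-smallest maximum matching has 7 edges)
process left vertices in ascending order; for each, take the smallest-labelled available neighbour that still permits 7 edges overall, or leave it unmatched if none does
lex-smallest matching: {1-0, 2-13, 3-7, 4-5, 6-16, 8-20, 19-11}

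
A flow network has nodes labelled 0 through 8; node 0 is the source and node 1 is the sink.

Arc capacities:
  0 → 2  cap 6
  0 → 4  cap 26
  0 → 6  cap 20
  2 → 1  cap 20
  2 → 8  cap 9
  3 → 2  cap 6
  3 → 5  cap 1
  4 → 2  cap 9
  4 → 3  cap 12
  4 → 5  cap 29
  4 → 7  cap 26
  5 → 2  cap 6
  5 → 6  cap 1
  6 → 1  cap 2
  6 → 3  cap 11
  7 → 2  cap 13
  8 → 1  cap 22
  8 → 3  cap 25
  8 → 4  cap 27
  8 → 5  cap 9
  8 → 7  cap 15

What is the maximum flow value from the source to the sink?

Maximum flow value: 31

augment #1: 0→2→1 bottleneck 6, total now 6
augment #2: 0→6→1 bottleneck 2, total now 8
augment #3: 0→4→2→1 bottleneck 9, total now 17
augment #4: 0→4→3→2→1 bottleneck 5, total now 22
augment #5: 0→4→3→2→8→1 bottleneck 1, total now 23
augment #6: 0→4→5→2→8→1 bottleneck 6, total now 29
augment #7: 0→4→7→2→8→1 bottleneck 2, total now 31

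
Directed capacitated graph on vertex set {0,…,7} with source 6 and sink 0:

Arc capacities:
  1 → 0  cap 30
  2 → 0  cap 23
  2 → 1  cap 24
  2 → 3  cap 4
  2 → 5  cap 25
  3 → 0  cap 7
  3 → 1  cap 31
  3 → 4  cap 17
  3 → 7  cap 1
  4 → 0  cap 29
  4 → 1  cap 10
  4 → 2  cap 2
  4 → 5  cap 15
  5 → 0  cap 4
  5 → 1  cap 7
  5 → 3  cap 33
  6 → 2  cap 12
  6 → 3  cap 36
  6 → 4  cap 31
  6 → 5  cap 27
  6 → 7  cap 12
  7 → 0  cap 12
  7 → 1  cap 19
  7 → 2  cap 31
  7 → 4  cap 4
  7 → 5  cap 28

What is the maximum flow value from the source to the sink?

Maximum flow value: 97

augment #1: 6→2→0 bottleneck 12, total now 12
augment #2: 6→3→0 bottleneck 7, total now 19
augment #3: 6→4→0 bottleneck 29, total now 48
augment #4: 6→5→0 bottleneck 4, total now 52
augment #5: 6→7→0 bottleneck 12, total now 64
augment #6: 6→3→1→0 bottleneck 29, total now 93
augment #7: 6→4→1→0 bottleneck 1, total now 94
augment #8: 6→4→2→0 bottleneck 1, total now 95
augment #9: 6→5→1→4→2→0 bottleneck 1, total now 96
augment #10: 6→5→3→7→2→0 bottleneck 1, total now 97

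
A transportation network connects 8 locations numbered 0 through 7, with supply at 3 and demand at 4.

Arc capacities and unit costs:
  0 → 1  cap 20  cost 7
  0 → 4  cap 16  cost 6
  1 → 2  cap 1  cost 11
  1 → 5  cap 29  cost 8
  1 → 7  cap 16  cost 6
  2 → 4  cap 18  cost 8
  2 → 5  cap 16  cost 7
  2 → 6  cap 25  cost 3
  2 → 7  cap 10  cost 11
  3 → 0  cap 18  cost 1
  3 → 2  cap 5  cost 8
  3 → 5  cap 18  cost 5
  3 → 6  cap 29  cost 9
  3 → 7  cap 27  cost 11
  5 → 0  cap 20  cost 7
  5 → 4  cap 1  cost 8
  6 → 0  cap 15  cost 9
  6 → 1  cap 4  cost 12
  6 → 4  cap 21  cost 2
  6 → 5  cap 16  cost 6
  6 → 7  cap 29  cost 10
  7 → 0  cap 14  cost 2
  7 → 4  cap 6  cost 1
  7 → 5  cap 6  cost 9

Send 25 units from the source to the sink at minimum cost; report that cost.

Minimum cost for 25 units: 211

shortest-cost path #1: 3→0→4 push 16 @ unit cost 7 (adds 112)
shortest-cost path #2: 3→6→4 push 9 @ unit cost 11 (adds 99)
total cost = 211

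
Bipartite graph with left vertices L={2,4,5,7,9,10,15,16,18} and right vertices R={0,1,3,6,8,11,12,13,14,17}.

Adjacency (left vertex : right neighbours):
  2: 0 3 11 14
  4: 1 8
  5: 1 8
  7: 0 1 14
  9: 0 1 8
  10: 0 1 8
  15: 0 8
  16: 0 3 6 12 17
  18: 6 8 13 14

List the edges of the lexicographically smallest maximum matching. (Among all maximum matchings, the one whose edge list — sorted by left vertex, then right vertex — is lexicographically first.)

Lex-smallest maximum matching: {(2,3), (4,1), (5,8), (7,14), (9,0), (16,6), (18,13)}

|M| = 7 (so the lex-smallest maximum matching has 7 edges)
process left vertices in ascending order; for each, take the smallest-labelled available neighbour that still permits 7 edges overall, or leave it unmatched if none does
lex-smallest matching: {2-3, 4-1, 5-8, 7-14, 9-0, 16-6, 18-13}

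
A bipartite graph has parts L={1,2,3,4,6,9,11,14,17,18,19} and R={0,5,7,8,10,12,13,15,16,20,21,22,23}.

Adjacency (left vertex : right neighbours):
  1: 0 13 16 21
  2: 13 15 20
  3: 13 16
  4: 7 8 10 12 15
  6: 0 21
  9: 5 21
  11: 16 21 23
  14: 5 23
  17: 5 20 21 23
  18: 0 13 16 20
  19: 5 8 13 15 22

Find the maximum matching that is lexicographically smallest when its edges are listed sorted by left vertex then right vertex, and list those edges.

|M| = 10 (so the lex-smallest maximum matching has 10 edges)
process left vertices in ascending order; for each, take the smallest-labelled available neighbour that still permits 10 edges overall, or leave it unmatched if none does
lex-smallest matching: {1-0, 2-15, 3-13, 4-7, 6-21, 9-5, 11-16, 14-23, 17-20, 19-8}

Lex-smallest maximum matching: {(1,0), (2,15), (3,13), (4,7), (6,21), (9,5), (11,16), (14,23), (17,20), (19,8)}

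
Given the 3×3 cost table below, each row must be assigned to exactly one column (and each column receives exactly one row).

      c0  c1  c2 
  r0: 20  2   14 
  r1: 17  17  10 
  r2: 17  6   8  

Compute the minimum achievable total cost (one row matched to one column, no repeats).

Minimum assignment cost: 27

optimal assignment: row0→col1 (cost 2), row1→col0 (cost 17), row2→col2 (cost 8)
total = 2 + 17 + 8 = 27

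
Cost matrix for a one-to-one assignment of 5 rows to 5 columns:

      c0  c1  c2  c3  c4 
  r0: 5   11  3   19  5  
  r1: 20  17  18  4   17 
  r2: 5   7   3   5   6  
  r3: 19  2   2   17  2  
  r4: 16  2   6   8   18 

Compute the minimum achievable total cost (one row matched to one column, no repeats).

one of 2 optimal assignments: row0→col0 (cost 5), row1→col3 (cost 4), row2→col2 (cost 3), row3→col4 (cost 2), row4→col1 (cost 2)
total = 5 + 4 + 3 + 2 + 2 = 16

Minimum assignment cost: 16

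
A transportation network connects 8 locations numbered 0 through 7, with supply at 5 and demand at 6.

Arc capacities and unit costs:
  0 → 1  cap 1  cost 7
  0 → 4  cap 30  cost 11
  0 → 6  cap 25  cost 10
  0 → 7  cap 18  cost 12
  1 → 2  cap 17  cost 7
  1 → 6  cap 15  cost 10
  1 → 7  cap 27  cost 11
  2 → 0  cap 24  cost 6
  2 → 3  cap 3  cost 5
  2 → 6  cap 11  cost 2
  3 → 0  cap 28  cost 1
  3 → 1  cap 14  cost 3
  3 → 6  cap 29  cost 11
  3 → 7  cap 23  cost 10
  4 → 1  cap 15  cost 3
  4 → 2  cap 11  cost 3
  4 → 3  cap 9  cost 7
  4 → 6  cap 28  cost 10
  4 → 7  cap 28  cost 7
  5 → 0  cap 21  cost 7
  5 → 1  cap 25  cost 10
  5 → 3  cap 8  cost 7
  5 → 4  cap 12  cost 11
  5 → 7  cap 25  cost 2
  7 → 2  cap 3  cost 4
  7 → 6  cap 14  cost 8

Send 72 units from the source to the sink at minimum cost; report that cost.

Minimum cost for 72 units: 1156

shortest-cost path #1: 5→7→2→6 push 3 @ unit cost 8 (adds 24)
shortest-cost path #2: 5→7→6 push 14 @ unit cost 10 (adds 140)
shortest-cost path #3: 5→4→2→6 push 8 @ unit cost 16 (adds 128)
shortest-cost path #4: 5→0→6 push 21 @ unit cost 17 (adds 357)
shortest-cost path #5: 5→3→6 push 8 @ unit cost 18 (adds 144)
shortest-cost path #6: 5→1→6 push 15 @ unit cost 20 (adds 300)
shortest-cost path #7: 5→4→6 push 3 @ unit cost 21 (adds 63)
total cost = 1156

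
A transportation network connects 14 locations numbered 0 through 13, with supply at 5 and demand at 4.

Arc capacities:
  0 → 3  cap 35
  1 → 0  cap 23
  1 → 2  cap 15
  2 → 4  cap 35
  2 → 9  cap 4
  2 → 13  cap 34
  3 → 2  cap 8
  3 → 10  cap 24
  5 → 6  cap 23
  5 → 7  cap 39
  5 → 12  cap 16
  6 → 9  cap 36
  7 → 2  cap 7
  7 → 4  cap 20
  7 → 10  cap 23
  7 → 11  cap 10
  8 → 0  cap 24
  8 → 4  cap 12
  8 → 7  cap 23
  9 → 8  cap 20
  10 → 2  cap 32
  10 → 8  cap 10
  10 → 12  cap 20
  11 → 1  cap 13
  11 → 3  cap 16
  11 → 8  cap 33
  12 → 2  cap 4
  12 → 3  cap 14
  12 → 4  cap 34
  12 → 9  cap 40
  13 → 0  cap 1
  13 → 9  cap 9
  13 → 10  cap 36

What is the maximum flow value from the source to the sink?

augment #1: 5→7→4 bottleneck 20, total now 20
augment #2: 5→12→4 bottleneck 16, total now 36
augment #3: 5→7→2→4 bottleneck 7, total now 43
augment #4: 5→6→9→8→4 bottleneck 12, total now 55
augment #5: 5→7→10→2→4 bottleneck 12, total now 67
augment #6: 5→6→9→8→0→3→2→4 bottleneck 8, total now 75

Maximum flow value: 75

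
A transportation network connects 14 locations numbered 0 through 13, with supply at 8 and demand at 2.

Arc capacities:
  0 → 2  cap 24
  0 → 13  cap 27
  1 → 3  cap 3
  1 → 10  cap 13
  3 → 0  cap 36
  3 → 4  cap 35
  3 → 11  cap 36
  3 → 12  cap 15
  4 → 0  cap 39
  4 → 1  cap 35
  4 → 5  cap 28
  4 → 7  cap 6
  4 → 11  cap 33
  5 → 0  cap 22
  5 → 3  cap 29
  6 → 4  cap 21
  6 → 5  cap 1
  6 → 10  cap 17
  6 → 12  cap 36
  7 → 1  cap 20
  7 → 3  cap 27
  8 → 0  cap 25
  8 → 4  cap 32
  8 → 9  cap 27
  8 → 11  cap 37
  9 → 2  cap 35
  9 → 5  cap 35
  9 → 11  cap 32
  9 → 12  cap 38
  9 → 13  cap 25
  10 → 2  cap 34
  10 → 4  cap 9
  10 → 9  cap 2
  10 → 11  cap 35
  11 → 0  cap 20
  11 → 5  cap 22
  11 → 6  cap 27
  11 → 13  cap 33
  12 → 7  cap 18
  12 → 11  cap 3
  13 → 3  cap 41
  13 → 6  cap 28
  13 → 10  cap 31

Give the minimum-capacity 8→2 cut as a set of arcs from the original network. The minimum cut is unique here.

Min-cut arcs: {(0,2), (8,9), (10,2), (10,9)} (total capacity 87)

augment #1: 8→0→2 push 24
augment #2: 8→9→2 push 27
augment #3: 8→0→13→10→2 push 1
augment #4: 8→4→1→10→2 push 13
augment #5: 8→11→6→10→2 push 17
augment #6: 8→11→13→10→2 push 3
augment #7: 8→11→13→10→9→2 push 2
max flow = 87; residual-reachable set from 8 gives S-side
cut edges (S→T): {(0,2), (8,9), (10,2), (10,9)} total cap 87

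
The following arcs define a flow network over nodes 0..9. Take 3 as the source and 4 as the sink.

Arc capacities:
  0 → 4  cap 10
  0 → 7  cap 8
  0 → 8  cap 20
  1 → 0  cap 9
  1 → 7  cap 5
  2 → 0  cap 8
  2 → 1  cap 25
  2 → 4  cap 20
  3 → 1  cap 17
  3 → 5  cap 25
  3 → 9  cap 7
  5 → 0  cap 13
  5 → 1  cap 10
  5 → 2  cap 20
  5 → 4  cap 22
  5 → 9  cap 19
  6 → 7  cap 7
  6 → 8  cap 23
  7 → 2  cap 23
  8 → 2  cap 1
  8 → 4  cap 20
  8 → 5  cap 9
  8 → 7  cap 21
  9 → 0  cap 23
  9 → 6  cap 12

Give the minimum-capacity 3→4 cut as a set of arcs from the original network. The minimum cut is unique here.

Min-cut arcs: {(1,0), (1,7), (3,5), (3,9)} (total capacity 46)

augment #1: 3→5→4 push 22
augment #2: 3→1→0→4 push 9
augment #3: 3→5→0→4 push 1
augment #4: 3→5→2→4 push 2
augment #5: 3→1→7→2→4 push 5
augment #6: 3→9→0→8→4 push 7
max flow = 46; residual-reachable set from 3 gives S-side
cut edges (S→T): {(1,0), (1,7), (3,5), (3,9)} total cap 46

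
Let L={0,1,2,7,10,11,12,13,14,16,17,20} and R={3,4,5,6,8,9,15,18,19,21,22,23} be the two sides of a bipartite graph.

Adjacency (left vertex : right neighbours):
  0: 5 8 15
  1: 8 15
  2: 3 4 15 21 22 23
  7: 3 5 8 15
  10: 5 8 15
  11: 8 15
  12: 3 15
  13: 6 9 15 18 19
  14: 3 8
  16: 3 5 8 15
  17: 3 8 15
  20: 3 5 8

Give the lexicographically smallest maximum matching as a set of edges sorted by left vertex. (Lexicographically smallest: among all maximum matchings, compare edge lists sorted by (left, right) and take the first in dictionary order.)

|M| = 6 (so the lex-smallest maximum matching has 6 edges)
process left vertices in ascending order; for each, take the smallest-labelled available neighbour that still permits 6 edges overall, or leave it unmatched if none does
lex-smallest matching: {0-5, 1-8, 2-4, 7-3, 10-15, 13-6}

Lex-smallest maximum matching: {(0,5), (1,8), (2,4), (7,3), (10,15), (13,6)}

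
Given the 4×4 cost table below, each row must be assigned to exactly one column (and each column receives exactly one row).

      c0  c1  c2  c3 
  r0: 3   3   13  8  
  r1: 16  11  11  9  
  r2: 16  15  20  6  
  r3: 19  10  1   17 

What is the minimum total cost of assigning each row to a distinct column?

Minimum assignment cost: 21

optimal assignment: row0→col0 (cost 3), row1→col1 (cost 11), row2→col3 (cost 6), row3→col2 (cost 1)
total = 3 + 11 + 6 + 1 = 21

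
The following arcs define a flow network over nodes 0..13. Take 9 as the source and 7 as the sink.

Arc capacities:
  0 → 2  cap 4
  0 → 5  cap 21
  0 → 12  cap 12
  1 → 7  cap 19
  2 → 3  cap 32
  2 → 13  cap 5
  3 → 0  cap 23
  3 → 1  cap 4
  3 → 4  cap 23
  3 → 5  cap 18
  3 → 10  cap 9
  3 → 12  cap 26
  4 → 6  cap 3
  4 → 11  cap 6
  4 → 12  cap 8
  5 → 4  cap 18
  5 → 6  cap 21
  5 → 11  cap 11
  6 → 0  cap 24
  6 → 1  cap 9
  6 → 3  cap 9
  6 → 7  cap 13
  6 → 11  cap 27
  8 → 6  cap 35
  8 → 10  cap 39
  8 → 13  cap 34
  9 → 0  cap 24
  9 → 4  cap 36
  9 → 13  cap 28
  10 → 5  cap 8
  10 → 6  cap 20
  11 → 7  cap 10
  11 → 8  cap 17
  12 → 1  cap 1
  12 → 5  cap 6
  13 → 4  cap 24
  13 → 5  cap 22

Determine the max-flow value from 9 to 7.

augment #1: 9→4→6→7 bottleneck 3, total now 3
augment #2: 9→4→11→7 bottleneck 6, total now 9
augment #3: 9→0→5→6→7 bottleneck 10, total now 19
augment #4: 9→0→5→11→7 bottleneck 4, total now 23
augment #5: 9→0→12→1→7 bottleneck 1, total now 24
augment #6: 9→0→2→3→1→7 bottleneck 4, total now 28
augment #7: 9→0→5→6→1→7 bottleneck 5, total now 33
augment #8: 9→13→5→6→1→7 bottleneck 4, total now 37

Maximum flow value: 37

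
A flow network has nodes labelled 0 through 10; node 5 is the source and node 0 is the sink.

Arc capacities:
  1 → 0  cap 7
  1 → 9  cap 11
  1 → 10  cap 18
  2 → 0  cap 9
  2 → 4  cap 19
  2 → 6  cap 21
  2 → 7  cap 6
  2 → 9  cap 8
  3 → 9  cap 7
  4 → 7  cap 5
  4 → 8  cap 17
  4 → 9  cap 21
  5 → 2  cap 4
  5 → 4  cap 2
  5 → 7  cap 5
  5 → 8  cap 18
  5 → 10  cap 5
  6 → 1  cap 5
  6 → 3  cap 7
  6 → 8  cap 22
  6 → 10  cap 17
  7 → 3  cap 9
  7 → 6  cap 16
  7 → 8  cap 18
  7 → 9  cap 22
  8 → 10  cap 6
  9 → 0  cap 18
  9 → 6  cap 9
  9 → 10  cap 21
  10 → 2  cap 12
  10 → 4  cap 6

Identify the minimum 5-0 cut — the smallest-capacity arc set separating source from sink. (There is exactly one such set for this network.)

Min-cut arcs: {(5,2), (5,4), (5,7), (5,10), (8,10)} (total capacity 22)

augment #1: 5→2→0 push 4
augment #2: 5→4→9→0 push 2
augment #3: 5→7→9→0 push 5
augment #4: 5→10→2→0 push 5
augment #5: 5→8→10→2→9→0 push 6
max flow = 22; residual-reachable set from 5 gives S-side
cut edges (S→T): {(5,2), (5,4), (5,7), (5,10), (8,10)} total cap 22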